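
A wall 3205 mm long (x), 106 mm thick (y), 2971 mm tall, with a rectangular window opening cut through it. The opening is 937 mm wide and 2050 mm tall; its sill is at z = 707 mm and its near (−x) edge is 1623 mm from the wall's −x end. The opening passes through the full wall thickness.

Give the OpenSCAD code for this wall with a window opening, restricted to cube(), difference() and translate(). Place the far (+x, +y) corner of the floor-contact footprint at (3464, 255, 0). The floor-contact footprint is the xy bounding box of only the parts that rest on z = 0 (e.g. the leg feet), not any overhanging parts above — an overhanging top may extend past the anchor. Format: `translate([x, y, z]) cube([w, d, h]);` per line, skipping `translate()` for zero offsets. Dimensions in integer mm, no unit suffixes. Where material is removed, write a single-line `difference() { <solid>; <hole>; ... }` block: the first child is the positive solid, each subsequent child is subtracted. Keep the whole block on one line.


difference() { translate([259, 149, 0]) cube([3205, 106, 2971]); translate([1882, 149, 707]) cube([937, 106, 2050]); }


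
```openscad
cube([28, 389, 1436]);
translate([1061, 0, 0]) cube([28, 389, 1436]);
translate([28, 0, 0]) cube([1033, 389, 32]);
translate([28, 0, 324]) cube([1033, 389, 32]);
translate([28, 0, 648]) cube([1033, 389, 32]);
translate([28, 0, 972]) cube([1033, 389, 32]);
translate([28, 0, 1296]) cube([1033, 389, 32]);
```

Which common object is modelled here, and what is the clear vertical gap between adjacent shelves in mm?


A bookshelf. The clear shelf gap is 292 mm.

Two tall side panels with 5 horizontal boards between them — a bookshelf. The first two shelf undersides are at z = 0 and z = 324; with shelf thickness 32, the clear gap is 324 − 0 − 32 = 292 mm.


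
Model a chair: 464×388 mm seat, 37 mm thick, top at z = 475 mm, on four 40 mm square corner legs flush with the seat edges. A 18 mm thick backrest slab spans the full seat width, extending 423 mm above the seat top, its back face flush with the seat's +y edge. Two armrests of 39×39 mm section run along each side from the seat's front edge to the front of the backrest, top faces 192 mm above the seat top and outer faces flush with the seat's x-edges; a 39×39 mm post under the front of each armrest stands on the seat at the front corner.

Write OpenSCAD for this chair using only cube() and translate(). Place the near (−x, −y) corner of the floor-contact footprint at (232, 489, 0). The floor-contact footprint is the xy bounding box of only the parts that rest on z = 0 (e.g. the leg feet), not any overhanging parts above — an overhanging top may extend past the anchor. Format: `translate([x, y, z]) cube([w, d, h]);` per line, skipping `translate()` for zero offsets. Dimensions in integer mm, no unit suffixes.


// leg_h = 475 - 37 = 438
// arm post h = 192 - 39 = 153
translate([232, 489, 438]) cube([464, 388, 37]);
translate([232, 489, 0]) cube([40, 40, 438]);
translate([656, 489, 0]) cube([40, 40, 438]);
translate([232, 837, 0]) cube([40, 40, 438]);
translate([656, 837, 0]) cube([40, 40, 438]);
translate([232, 859, 475]) cube([464, 18, 423]);
translate([232, 489, 628]) cube([39, 370, 39]);
translate([657, 489, 628]) cube([39, 370, 39]);
translate([232, 489, 475]) cube([39, 39, 153]);
translate([657, 489, 475]) cube([39, 39, 153]);


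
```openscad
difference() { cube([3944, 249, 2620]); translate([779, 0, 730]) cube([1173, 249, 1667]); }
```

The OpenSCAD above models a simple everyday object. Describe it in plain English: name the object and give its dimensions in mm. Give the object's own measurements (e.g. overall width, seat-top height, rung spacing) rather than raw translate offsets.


A wall 3944 mm long (x), 249 mm thick (y), 2620 mm tall, with a rectangular window opening cut through it. The opening is 1173 mm wide and 1667 mm tall; its sill is at z = 730 mm and its near (−x) edge is 779 mm from the wall's −x end. The opening passes through the full wall thickness.


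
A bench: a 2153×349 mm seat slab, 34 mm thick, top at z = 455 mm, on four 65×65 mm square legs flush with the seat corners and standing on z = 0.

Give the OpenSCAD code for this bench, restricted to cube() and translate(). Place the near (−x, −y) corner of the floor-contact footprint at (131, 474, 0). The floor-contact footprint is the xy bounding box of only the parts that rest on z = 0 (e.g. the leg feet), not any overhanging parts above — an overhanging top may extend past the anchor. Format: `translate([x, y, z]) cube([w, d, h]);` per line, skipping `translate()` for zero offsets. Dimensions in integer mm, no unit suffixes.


// leg_h = 455 − 34 = 421
translate([131, 474, 421]) cube([2153, 349, 34]);
translate([131, 474, 0]) cube([65, 65, 421]);
translate([131, 758, 0]) cube([65, 65, 421]);
translate([2219, 474, 0]) cube([65, 65, 421]);
translate([2219, 758, 0]) cube([65, 65, 421]);


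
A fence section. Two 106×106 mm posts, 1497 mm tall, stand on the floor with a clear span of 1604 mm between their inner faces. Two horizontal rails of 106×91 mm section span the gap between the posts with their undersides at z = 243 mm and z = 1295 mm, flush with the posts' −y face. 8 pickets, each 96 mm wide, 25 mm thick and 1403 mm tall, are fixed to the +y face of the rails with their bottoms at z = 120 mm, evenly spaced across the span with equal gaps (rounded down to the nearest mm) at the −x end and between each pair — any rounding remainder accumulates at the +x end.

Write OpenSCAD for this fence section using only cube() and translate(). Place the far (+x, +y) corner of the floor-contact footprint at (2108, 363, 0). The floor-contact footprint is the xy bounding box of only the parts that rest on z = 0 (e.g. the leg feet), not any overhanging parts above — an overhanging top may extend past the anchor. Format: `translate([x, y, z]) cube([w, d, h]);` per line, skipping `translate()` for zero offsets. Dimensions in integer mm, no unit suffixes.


translate([292, 257, 0]) cube([106, 106, 1497]);
translate([2002, 257, 0]) cube([106, 106, 1497]);
translate([398, 257, 243]) cube([1604, 106, 91]);
translate([398, 257, 1295]) cube([1604, 106, 91]);
translate([490, 363, 120]) cube([96, 25, 1403]);
translate([678, 363, 120]) cube([96, 25, 1403]);
translate([866, 363, 120]) cube([96, 25, 1403]);
translate([1054, 363, 120]) cube([96, 25, 1403]);
translate([1242, 363, 120]) cube([96, 25, 1403]);
translate([1430, 363, 120]) cube([96, 25, 1403]);
translate([1618, 363, 120]) cube([96, 25, 1403]);
translate([1806, 363, 120]) cube([96, 25, 1403]);


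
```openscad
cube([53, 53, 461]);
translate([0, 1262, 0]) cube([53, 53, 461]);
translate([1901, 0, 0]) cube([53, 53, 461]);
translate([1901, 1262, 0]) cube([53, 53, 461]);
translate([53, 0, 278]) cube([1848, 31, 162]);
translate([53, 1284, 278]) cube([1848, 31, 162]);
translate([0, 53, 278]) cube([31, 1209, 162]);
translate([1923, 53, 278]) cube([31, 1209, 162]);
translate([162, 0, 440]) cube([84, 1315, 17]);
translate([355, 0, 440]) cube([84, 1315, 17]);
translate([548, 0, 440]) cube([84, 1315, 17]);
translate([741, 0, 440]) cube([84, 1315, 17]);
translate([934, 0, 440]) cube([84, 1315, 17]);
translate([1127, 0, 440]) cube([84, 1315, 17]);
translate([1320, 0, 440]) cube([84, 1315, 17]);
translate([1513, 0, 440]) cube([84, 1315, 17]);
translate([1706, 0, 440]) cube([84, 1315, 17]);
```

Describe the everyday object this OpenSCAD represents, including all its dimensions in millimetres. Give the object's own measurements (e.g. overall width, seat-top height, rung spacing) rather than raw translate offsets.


A bed frame 1954 mm long (x) by 1315 mm wide (y). Four 53×53 mm corner posts, 461 mm tall, at the corners of the footprint. Four rails of 31 mm thickness and 162 mm height run between adjacent posts with their undersides at z = 278 mm, their outer faces flush with the outside of the frame (the two x-running rails run between the posts' inner faces; the two y-running rails run between the posts' inner faces). 9 slats, each 84 mm wide (x) and 17 mm thick, lie across the top of the two x-running rails, running the full 1315 mm width of the frame in y; along x they sit between the end posts with a 109 mm gap after the −x posts and between neighbouring slats, leaving 111 mm before the +x posts.


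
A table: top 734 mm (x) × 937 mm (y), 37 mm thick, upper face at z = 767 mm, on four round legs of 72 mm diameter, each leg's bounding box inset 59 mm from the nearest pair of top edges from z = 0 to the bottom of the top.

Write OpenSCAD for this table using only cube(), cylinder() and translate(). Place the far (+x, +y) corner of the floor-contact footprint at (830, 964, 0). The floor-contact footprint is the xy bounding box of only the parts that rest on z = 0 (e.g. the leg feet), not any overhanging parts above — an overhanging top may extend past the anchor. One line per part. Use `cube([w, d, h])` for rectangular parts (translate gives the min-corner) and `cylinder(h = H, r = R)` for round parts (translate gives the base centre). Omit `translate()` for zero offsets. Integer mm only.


// leg_h = 767 - 37 = 730
translate([155, 86, 730]) cube([734, 937, 37]);
translate([250, 181, 0]) cylinder(h = 730, r = 36);
translate([794, 181, 0]) cylinder(h = 730, r = 36);
translate([250, 928, 0]) cylinder(h = 730, r = 36);
translate([794, 928, 0]) cylinder(h = 730, r = 36);


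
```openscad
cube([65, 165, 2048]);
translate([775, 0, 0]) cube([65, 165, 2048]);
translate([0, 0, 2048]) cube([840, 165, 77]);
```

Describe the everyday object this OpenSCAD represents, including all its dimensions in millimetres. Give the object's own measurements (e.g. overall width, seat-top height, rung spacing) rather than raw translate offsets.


A door frame. The clear opening is 710 mm wide and 2048 mm high. Two 65 mm wide jambs, 165 mm deep, stand either side of the opening from the floor to the top of the opening. A 77 mm thick head sits across the top of both jambs, spanning the full outside width of the frame.


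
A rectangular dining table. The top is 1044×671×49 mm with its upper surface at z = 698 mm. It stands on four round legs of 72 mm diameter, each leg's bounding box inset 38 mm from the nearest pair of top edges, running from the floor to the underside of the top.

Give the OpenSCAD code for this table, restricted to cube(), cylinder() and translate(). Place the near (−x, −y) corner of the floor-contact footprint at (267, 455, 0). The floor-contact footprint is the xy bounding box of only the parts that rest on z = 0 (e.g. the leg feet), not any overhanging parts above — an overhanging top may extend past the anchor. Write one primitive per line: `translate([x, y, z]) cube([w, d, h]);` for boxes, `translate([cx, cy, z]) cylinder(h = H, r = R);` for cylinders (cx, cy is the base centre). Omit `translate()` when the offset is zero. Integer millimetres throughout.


translate([229, 417, 649]) cube([1044, 671, 49]);
translate([303, 491, 0]) cylinder(h = 649, r = 36);
translate([1199, 491, 0]) cylinder(h = 649, r = 36);
translate([303, 1014, 0]) cylinder(h = 649, r = 36);
translate([1199, 1014, 0]) cylinder(h = 649, r = 36);


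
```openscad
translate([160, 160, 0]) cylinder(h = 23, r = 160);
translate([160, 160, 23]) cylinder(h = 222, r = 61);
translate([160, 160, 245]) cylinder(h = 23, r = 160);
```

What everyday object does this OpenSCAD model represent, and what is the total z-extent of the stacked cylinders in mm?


A spool. The overall height is 268 mm.

Three coaxial cylinders, large–small–large — a spool. Two 23 mm flanges and a 222 mm core give 23 + 222 + 23 = 268 mm.


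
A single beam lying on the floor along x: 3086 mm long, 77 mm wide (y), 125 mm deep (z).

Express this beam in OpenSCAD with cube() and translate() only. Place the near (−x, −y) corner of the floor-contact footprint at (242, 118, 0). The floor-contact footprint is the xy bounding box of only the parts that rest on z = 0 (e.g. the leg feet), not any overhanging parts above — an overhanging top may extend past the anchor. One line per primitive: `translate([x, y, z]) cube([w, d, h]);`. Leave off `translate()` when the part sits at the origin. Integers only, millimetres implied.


translate([242, 118, 0]) cube([3086, 77, 125]);


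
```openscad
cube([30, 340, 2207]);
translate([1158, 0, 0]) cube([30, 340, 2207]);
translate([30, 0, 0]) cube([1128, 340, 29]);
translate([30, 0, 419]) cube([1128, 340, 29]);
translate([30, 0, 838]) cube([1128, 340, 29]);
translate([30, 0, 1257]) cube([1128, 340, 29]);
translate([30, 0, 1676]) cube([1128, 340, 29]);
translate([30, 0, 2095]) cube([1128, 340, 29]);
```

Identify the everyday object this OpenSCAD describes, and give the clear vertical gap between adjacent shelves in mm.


A bookshelf. The clear shelf gap is 390 mm.

Two tall side panels with 6 horizontal boards between them — a bookshelf. The first two shelf undersides are at z = 0 and z = 419; with shelf thickness 29, the clear gap is 419 − 0 − 29 = 390 mm.


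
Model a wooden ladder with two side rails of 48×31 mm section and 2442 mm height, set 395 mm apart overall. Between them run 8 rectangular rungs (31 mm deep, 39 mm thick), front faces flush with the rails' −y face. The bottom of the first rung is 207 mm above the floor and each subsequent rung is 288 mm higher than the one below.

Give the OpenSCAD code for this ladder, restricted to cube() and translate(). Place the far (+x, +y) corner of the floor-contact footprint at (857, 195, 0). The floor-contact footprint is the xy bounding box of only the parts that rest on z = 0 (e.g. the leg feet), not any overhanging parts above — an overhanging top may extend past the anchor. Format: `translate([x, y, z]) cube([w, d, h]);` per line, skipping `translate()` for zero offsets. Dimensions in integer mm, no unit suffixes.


// rung span = 395 - 2*48 = 299
// rung[k] z = 207 + k*288
translate([462, 164, 0]) cube([48, 31, 2442]);
translate([809, 164, 0]) cube([48, 31, 2442]);
translate([510, 164, 207]) cube([299, 31, 39]);
translate([510, 164, 495]) cube([299, 31, 39]);
translate([510, 164, 783]) cube([299, 31, 39]);
translate([510, 164, 1071]) cube([299, 31, 39]);
translate([510, 164, 1359]) cube([299, 31, 39]);
translate([510, 164, 1647]) cube([299, 31, 39]);
translate([510, 164, 1935]) cube([299, 31, 39]);
translate([510, 164, 2223]) cube([299, 31, 39]);


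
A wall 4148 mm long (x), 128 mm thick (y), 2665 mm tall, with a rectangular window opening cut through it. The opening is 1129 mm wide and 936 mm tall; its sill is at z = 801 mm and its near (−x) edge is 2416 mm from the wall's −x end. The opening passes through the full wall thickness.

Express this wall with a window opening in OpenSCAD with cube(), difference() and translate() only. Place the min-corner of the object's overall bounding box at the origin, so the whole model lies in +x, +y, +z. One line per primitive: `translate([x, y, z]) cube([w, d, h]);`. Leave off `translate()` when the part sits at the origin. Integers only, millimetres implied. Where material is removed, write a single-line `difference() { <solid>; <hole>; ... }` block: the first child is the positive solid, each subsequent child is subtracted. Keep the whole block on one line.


difference() { cube([4148, 128, 2665]); translate([2416, 0, 801]) cube([1129, 128, 936]); }


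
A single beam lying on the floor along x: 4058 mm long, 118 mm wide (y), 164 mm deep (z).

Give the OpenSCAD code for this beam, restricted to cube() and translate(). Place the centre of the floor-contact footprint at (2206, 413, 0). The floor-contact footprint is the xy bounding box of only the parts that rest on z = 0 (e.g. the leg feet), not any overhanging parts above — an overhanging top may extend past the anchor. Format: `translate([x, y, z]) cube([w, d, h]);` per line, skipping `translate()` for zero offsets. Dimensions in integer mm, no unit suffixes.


translate([177, 354, 0]) cube([4058, 118, 164]);


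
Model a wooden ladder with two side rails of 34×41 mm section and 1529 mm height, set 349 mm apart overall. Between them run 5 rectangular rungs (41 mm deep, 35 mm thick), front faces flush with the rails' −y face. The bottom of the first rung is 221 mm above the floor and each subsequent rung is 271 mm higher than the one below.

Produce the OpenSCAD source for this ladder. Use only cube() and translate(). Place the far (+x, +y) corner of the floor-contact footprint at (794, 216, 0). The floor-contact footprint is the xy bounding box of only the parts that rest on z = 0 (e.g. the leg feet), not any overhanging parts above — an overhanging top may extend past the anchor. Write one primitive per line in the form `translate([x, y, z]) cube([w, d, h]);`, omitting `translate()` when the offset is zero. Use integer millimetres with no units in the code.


translate([445, 175, 0]) cube([34, 41, 1529]);
translate([760, 175, 0]) cube([34, 41, 1529]);
translate([479, 175, 221]) cube([281, 41, 35]);
translate([479, 175, 492]) cube([281, 41, 35]);
translate([479, 175, 763]) cube([281, 41, 35]);
translate([479, 175, 1034]) cube([281, 41, 35]);
translate([479, 175, 1305]) cube([281, 41, 35]);


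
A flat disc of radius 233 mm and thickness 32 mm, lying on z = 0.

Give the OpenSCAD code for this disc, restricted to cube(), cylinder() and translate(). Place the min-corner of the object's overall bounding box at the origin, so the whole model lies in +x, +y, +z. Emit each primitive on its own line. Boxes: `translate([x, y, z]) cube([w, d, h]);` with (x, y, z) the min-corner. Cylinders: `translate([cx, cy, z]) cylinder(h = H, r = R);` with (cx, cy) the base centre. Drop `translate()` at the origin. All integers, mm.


translate([233, 233, 0]) cylinder(h = 32, r = 233);


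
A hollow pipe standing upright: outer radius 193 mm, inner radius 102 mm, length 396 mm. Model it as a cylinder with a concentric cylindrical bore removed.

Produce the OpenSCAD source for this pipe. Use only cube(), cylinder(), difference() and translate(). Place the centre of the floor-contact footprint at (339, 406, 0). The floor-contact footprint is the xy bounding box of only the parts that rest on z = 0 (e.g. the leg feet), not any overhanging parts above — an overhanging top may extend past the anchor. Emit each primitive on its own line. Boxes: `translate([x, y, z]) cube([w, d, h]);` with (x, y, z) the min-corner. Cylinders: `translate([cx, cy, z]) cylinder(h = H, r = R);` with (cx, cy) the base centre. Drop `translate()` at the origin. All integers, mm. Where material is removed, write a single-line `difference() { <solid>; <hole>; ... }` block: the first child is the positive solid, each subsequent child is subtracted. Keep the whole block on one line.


difference() { translate([339, 406, 0]) cylinder(h = 396, r = 193); translate([339, 406, 0]) cylinder(h = 396, r = 102); }


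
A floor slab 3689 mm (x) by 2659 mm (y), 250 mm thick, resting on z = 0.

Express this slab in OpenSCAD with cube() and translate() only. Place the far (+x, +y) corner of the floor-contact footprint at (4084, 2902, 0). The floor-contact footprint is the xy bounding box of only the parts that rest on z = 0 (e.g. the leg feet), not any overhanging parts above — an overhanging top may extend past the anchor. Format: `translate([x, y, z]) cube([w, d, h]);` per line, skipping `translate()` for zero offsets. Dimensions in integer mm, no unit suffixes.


translate([395, 243, 0]) cube([3689, 2659, 250]);


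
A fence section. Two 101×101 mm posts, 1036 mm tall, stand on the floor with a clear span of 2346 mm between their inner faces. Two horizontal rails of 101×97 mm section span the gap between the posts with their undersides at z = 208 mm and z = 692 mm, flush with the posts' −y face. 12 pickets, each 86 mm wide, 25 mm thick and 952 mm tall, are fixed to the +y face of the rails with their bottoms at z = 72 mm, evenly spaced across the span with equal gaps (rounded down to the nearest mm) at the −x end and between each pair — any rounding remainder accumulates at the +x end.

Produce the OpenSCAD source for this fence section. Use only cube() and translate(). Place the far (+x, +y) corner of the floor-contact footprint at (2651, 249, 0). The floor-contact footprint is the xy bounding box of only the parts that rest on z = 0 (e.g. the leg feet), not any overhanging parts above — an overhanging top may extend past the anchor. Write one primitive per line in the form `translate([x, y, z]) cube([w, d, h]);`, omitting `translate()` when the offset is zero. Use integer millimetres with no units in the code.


translate([103, 148, 0]) cube([101, 101, 1036]);
translate([2550, 148, 0]) cube([101, 101, 1036]);
translate([204, 148, 208]) cube([2346, 101, 97]);
translate([204, 148, 692]) cube([2346, 101, 97]);
translate([305, 249, 72]) cube([86, 25, 952]);
translate([492, 249, 72]) cube([86, 25, 952]);
translate([679, 249, 72]) cube([86, 25, 952]);
translate([866, 249, 72]) cube([86, 25, 952]);
translate([1053, 249, 72]) cube([86, 25, 952]);
translate([1240, 249, 72]) cube([86, 25, 952]);
translate([1427, 249, 72]) cube([86, 25, 952]);
translate([1614, 249, 72]) cube([86, 25, 952]);
translate([1801, 249, 72]) cube([86, 25, 952]);
translate([1988, 249, 72]) cube([86, 25, 952]);
translate([2175, 249, 72]) cube([86, 25, 952]);
translate([2362, 249, 72]) cube([86, 25, 952]);


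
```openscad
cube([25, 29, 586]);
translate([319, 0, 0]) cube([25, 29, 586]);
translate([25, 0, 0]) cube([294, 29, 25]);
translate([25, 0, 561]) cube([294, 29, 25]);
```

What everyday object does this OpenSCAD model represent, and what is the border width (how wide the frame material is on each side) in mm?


A picture frame. The border width is 25 mm.

Four thin pieces enclosing a rectangular opening — a picture frame. The two full-height stiles are 586 mm tall; the top rail sits at z = 561 and is 25 mm tall, so the border above the opening is 586 − 561 = 25 mm, matching the stile x-width.


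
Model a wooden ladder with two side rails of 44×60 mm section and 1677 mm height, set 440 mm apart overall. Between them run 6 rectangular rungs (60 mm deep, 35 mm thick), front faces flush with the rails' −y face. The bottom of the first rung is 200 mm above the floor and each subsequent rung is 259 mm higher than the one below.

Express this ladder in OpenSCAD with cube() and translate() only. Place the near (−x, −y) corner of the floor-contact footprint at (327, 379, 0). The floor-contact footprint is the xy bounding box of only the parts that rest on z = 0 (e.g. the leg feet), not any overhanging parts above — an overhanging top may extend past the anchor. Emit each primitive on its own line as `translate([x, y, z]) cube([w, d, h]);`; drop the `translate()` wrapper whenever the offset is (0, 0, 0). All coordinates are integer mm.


// rung span = 440 - 2*44 = 352
// rung[k] z = 200 + k*259
translate([327, 379, 0]) cube([44, 60, 1677]);
translate([723, 379, 0]) cube([44, 60, 1677]);
translate([371, 379, 200]) cube([352, 60, 35]);
translate([371, 379, 459]) cube([352, 60, 35]);
translate([371, 379, 718]) cube([352, 60, 35]);
translate([371, 379, 977]) cube([352, 60, 35]);
translate([371, 379, 1236]) cube([352, 60, 35]);
translate([371, 379, 1495]) cube([352, 60, 35]);


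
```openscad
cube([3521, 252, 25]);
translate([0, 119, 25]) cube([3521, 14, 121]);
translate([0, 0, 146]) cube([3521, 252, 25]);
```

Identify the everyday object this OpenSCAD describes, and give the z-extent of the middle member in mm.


An I-beam. The web height is 121 mm.

Two wide flanges with a thin centred web — an I-beam. Overall 171 mm minus two 25 mm flanges gives a web of 171 − 2·25 = 121 mm.


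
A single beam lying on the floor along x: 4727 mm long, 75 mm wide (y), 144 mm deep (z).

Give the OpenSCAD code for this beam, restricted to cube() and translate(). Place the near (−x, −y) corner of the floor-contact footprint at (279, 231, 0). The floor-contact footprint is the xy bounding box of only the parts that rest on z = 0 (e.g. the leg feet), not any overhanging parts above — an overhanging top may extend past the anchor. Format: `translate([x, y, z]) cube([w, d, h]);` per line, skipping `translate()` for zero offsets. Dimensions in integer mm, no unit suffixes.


translate([279, 231, 0]) cube([4727, 75, 144]);


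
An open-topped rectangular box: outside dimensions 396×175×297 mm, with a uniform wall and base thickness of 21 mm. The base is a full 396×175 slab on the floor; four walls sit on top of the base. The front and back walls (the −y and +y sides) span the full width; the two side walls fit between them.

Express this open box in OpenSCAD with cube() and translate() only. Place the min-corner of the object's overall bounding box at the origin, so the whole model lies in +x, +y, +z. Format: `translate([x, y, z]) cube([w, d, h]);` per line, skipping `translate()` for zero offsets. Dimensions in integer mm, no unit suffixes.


cube([396, 175, 21]);
translate([0, 0, 21]) cube([396, 21, 276]);
translate([0, 154, 21]) cube([396, 21, 276]);
translate([0, 21, 21]) cube([21, 133, 276]);
translate([375, 21, 21]) cube([21, 133, 276]);


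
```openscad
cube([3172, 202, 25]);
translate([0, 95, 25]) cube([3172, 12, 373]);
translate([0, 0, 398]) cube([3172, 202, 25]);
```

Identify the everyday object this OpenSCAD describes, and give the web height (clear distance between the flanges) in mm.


An I-beam. The web height is 373 mm.

Two wide flanges with a thin centred web — an I-beam. Overall 423 mm minus two 25 mm flanges gives a web of 423 − 2·25 = 373 mm.


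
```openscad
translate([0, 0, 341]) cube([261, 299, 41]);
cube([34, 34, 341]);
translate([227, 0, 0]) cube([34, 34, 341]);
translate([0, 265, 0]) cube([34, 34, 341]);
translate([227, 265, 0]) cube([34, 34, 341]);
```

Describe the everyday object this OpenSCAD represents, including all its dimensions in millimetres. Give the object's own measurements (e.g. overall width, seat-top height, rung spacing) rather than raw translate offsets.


A four-legged stool. The seat is a 261×299×41 mm slab whose top surface is at z = 382 mm; four square legs, each 34×34 mm in cross-section, run from the floor (z = 0) to the underside of the seat, each flush with a corner of the seat.


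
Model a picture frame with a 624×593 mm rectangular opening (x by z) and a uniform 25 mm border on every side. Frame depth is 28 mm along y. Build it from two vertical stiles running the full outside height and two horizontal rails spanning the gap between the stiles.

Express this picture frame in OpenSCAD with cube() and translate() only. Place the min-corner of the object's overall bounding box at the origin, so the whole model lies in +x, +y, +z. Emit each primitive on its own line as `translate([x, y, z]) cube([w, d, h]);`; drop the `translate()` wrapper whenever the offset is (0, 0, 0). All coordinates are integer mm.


cube([25, 28, 643]);
translate([649, 0, 0]) cube([25, 28, 643]);
translate([25, 0, 0]) cube([624, 28, 25]);
translate([25, 0, 618]) cube([624, 28, 25]);


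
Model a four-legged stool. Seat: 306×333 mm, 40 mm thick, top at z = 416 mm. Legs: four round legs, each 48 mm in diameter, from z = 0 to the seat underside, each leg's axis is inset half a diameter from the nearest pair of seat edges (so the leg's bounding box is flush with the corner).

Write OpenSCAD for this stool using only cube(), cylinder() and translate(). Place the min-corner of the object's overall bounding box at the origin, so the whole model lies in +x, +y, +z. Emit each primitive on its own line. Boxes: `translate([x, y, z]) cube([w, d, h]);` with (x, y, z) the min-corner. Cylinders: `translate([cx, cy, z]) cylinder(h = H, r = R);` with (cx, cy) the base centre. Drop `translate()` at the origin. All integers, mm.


translate([0, 0, 376]) cube([306, 333, 40]);
translate([24, 24, 0]) cylinder(h = 376, r = 24);
translate([282, 24, 0]) cylinder(h = 376, r = 24);
translate([24, 309, 0]) cylinder(h = 376, r = 24);
translate([282, 309, 0]) cylinder(h = 376, r = 24);


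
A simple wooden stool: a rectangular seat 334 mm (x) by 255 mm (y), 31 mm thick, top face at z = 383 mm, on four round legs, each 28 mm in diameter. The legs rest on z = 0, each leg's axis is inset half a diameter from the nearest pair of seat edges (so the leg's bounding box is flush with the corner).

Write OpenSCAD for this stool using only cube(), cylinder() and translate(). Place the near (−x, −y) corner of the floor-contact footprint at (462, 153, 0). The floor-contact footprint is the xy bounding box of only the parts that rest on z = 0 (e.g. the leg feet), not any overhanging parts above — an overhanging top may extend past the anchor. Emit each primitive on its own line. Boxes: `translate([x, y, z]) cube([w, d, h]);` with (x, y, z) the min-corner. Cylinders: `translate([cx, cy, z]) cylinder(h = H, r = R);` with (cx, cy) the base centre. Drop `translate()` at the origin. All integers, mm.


translate([462, 153, 352]) cube([334, 255, 31]);
translate([476, 167, 0]) cylinder(h = 352, r = 14);
translate([782, 167, 0]) cylinder(h = 352, r = 14);
translate([476, 394, 0]) cylinder(h = 352, r = 14);
translate([782, 394, 0]) cylinder(h = 352, r = 14);


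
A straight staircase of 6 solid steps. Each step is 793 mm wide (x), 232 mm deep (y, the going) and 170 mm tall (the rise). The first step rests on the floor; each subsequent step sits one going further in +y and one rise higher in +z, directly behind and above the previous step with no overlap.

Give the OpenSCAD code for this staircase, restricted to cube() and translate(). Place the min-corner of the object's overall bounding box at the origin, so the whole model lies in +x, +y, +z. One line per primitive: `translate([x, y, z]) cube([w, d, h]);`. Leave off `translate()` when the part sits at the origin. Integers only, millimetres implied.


cube([793, 232, 170]);
translate([0, 232, 170]) cube([793, 232, 170]);
translate([0, 464, 340]) cube([793, 232, 170]);
translate([0, 696, 510]) cube([793, 232, 170]);
translate([0, 928, 680]) cube([793, 232, 170]);
translate([0, 1160, 850]) cube([793, 232, 170]);


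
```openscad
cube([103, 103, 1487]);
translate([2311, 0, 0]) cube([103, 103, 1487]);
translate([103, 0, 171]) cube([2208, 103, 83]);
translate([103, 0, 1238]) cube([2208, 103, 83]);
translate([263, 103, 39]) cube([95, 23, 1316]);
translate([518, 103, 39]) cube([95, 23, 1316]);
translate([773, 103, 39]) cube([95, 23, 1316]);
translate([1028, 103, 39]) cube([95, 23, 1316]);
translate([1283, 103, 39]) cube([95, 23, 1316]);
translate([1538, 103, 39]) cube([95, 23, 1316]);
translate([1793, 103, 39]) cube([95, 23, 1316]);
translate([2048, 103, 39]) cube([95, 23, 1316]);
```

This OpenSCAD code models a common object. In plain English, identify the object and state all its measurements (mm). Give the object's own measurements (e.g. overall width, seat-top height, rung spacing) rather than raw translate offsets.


A fence section. Two 103×103 mm posts, 1487 mm tall, stand on the floor with a clear span of 2208 mm between their inner faces. Two horizontal rails of 103×83 mm section span the gap between the posts with their undersides at z = 171 mm and z = 1238 mm, flush with the posts' −y face. 8 pickets, each 95 mm wide, 23 mm thick and 1316 mm tall, are fixed to the +y face of the rails with their bottoms at z = 39 mm, spaced across the span with a 160 mm gap after the −x post and between neighbouring pickets, with 168 mm left before the +x post.


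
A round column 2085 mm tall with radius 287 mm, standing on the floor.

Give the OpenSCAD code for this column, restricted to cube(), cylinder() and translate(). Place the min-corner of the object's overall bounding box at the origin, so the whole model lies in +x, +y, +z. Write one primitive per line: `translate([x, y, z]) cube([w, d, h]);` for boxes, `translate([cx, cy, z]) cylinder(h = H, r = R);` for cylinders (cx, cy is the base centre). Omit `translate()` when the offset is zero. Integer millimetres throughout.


translate([287, 287, 0]) cylinder(h = 2085, r = 287);


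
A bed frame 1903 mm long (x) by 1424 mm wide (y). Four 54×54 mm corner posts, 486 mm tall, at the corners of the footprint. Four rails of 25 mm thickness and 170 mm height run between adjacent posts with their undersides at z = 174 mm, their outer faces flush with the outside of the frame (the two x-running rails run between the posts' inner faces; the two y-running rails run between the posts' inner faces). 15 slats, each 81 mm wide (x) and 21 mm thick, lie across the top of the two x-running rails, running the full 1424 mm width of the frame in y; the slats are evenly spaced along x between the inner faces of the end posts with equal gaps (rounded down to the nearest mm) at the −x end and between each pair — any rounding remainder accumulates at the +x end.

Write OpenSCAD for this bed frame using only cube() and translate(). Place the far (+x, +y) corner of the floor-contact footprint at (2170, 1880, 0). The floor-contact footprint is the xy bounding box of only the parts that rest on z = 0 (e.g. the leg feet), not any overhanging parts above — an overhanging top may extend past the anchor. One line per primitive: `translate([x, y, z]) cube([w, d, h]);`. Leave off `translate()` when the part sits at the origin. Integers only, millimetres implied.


translate([267, 456, 0]) cube([54, 54, 486]);
translate([267, 1826, 0]) cube([54, 54, 486]);
translate([2116, 456, 0]) cube([54, 54, 486]);
translate([2116, 1826, 0]) cube([54, 54, 486]);
translate([321, 456, 174]) cube([1795, 25, 170]);
translate([321, 1855, 174]) cube([1795, 25, 170]);
translate([267, 510, 174]) cube([25, 1316, 170]);
translate([2145, 510, 174]) cube([25, 1316, 170]);
translate([357, 456, 344]) cube([81, 1424, 21]);
translate([474, 456, 344]) cube([81, 1424, 21]);
translate([591, 456, 344]) cube([81, 1424, 21]);
translate([708, 456, 344]) cube([81, 1424, 21]);
translate([825, 456, 344]) cube([81, 1424, 21]);
translate([942, 456, 344]) cube([81, 1424, 21]);
translate([1059, 456, 344]) cube([81, 1424, 21]);
translate([1176, 456, 344]) cube([81, 1424, 21]);
translate([1293, 456, 344]) cube([81, 1424, 21]);
translate([1410, 456, 344]) cube([81, 1424, 21]);
translate([1527, 456, 344]) cube([81, 1424, 21]);
translate([1644, 456, 344]) cube([81, 1424, 21]);
translate([1761, 456, 344]) cube([81, 1424, 21]);
translate([1878, 456, 344]) cube([81, 1424, 21]);
translate([1995, 456, 344]) cube([81, 1424, 21]);


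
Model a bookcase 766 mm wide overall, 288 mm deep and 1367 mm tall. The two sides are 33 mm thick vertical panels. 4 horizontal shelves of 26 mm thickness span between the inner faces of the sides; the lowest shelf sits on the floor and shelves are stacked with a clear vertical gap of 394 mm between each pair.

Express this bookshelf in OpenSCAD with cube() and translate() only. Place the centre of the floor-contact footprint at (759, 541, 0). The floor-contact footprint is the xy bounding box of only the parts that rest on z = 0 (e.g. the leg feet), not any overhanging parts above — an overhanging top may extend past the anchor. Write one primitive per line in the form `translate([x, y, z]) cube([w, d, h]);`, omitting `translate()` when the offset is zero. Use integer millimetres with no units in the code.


translate([376, 397, 0]) cube([33, 288, 1367]);
translate([1109, 397, 0]) cube([33, 288, 1367]);
translate([409, 397, 0]) cube([700, 288, 26]);
translate([409, 397, 420]) cube([700, 288, 26]);
translate([409, 397, 840]) cube([700, 288, 26]);
translate([409, 397, 1260]) cube([700, 288, 26]);


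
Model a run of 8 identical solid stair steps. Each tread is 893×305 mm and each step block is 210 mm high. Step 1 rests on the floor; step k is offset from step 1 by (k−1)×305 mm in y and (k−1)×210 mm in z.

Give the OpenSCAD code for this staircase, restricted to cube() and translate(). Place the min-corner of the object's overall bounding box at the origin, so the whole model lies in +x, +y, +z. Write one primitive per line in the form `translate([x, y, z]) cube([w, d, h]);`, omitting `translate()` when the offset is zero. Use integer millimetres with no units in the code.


cube([893, 305, 210]);
translate([0, 305, 210]) cube([893, 305, 210]);
translate([0, 610, 420]) cube([893, 305, 210]);
translate([0, 915, 630]) cube([893, 305, 210]);
translate([0, 1220, 840]) cube([893, 305, 210]);
translate([0, 1525, 1050]) cube([893, 305, 210]);
translate([0, 1830, 1260]) cube([893, 305, 210]);
translate([0, 2135, 1470]) cube([893, 305, 210]);


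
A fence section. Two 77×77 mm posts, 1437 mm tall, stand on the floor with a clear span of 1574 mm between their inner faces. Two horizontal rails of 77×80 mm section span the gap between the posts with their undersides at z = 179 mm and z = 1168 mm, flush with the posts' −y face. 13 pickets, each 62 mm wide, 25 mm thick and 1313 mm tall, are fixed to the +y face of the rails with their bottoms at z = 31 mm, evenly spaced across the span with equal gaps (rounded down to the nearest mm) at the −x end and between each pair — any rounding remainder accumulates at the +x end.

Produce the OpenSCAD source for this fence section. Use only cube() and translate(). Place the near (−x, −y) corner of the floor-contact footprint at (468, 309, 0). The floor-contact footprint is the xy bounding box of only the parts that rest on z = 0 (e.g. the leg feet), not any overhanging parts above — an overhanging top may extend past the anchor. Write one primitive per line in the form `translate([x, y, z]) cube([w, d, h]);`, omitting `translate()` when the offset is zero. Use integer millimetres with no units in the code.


translate([468, 309, 0]) cube([77, 77, 1437]);
translate([2119, 309, 0]) cube([77, 77, 1437]);
translate([545, 309, 179]) cube([1574, 77, 80]);
translate([545, 309, 1168]) cube([1574, 77, 80]);
translate([599, 386, 31]) cube([62, 25, 1313]);
translate([715, 386, 31]) cube([62, 25, 1313]);
translate([831, 386, 31]) cube([62, 25, 1313]);
translate([947, 386, 31]) cube([62, 25, 1313]);
translate([1063, 386, 31]) cube([62, 25, 1313]);
translate([1179, 386, 31]) cube([62, 25, 1313]);
translate([1295, 386, 31]) cube([62, 25, 1313]);
translate([1411, 386, 31]) cube([62, 25, 1313]);
translate([1527, 386, 31]) cube([62, 25, 1313]);
translate([1643, 386, 31]) cube([62, 25, 1313]);
translate([1759, 386, 31]) cube([62, 25, 1313]);
translate([1875, 386, 31]) cube([62, 25, 1313]);
translate([1991, 386, 31]) cube([62, 25, 1313]);


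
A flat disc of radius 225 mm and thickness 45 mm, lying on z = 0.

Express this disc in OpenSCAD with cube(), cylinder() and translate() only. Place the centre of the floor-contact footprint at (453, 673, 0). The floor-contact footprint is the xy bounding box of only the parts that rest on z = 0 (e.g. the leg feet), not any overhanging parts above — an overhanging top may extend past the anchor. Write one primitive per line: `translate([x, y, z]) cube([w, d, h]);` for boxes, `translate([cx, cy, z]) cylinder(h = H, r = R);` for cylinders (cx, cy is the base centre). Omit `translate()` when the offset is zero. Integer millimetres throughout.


translate([453, 673, 0]) cylinder(h = 45, r = 225);


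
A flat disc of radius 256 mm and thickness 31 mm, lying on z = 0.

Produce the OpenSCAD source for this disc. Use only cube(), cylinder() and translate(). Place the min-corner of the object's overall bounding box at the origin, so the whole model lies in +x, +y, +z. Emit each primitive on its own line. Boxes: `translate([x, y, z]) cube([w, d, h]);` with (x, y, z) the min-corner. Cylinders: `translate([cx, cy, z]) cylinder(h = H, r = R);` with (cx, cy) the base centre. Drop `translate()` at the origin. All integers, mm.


translate([256, 256, 0]) cylinder(h = 31, r = 256);


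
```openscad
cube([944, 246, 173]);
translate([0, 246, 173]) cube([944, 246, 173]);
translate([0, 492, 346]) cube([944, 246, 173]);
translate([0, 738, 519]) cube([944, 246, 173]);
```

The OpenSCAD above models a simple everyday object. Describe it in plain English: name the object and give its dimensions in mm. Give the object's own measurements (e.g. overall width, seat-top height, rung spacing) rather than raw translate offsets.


A straight staircase of 4 solid steps. Each step is 944 mm wide (x), 246 mm deep (y, the going) and 173 mm tall (the rise). The first step rests on the floor; each subsequent step sits one going further in +y and one rise higher in +z, directly behind and above the previous step with no overlap.
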